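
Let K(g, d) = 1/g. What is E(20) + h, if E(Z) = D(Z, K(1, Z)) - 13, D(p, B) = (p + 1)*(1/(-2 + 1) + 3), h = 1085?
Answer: 1114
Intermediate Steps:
D(p, B) = 2 + 2*p (D(p, B) = (1 + p)*(1/(-1) + 3) = (1 + p)*(-1 + 3) = (1 + p)*2 = 2 + 2*p)
E(Z) = -11 + 2*Z (E(Z) = (2 + 2*Z) - 13 = -11 + 2*Z)
E(20) + h = (-11 + 2*20) + 1085 = (-11 + 40) + 1085 = 29 + 1085 = 1114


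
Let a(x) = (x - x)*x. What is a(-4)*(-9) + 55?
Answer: 55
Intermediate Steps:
a(x) = 0 (a(x) = 0*x = 0)
a(-4)*(-9) + 55 = 0*(-9) + 55 = 0 + 55 = 55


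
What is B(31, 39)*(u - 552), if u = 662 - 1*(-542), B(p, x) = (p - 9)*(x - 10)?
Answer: 415976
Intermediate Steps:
B(p, x) = (-10 + x)*(-9 + p) (B(p, x) = (-9 + p)*(-10 + x) = (-10 + x)*(-9 + p))
u = 1204 (u = 662 + 542 = 1204)
B(31, 39)*(u - 552) = (90 - 10*31 - 9*39 + 31*39)*(1204 - 552) = (90 - 310 - 351 + 1209)*652 = 638*652 = 415976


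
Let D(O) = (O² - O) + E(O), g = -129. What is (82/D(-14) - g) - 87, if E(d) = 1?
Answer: 8944/211 ≈ 42.389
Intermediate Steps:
D(O) = 1 + O² - O (D(O) = (O² - O) + 1 = 1 + O² - O)
(82/D(-14) - g) - 87 = (82/(1 + (-14)² - 1*(-14)) - 1*(-129)) - 87 = (82/(1 + 196 + 14) + 129) - 87 = (82/211 + 129) - 87 = 27301/211 - 87 = 8944/211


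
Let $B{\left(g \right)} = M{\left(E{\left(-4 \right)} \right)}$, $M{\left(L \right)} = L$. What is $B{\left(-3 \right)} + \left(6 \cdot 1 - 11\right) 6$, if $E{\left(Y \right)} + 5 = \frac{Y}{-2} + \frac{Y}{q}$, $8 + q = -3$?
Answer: $- \frac{359}{11} \approx -32.636$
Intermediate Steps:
$q = -11$ ($q = -8 - 3 = -11$)
$E{\left(Y \right)} = -5 - \frac{13 Y}{22}$ ($E{\left(Y \right)} = -5 + \left(\frac{Y}{-2} + \frac{Y}{-11}\right) = -5 + \left(Y \left(- \frac{1}{2}\right) + Y \left(- \frac{1}{11}\right)\right) = -5 - \frac{13 Y}{22}$)
$B{\left(g \right)} = - \frac{29}{11}$ ($B{\left(g \right)} = -5 - - \frac{26}{11} = -5 + \frac{26}{11} = - \frac{29}{11}$)
$B{\left(-3 \right)} + \left(6 \cdot 1 - 11\right) 6 = - \frac{29}{11} + \left(6 \cdot 1 - 11\right) 6 = - \frac{29}{11} + \left(6 - 11\right) 6 = - \frac{29}{11} - 30 = - \frac{359}{11}$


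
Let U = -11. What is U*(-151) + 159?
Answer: 1820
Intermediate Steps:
U*(-151) + 159 = -11*(-151) + 159 = 1661 + 159 = 1820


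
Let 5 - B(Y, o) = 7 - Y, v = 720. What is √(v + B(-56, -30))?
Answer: √662 ≈ 25.729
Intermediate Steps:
B(Y, o) = -2 + Y (B(Y, o) = 5 - (7 - Y) = 5 + (-7 + Y) = -2 + Y)
√(v + B(-56, -30)) = √(720 + (-2 - 56)) = √(720 - 58) = √662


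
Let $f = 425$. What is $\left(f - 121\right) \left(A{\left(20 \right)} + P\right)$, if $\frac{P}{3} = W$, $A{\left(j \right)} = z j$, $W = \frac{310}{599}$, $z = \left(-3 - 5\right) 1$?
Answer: $- \frac{28852640}{599} \approx -48168.0$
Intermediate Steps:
$z = -8$ ($z = \left(-8\right) 1 = -8$)
$W = \frac{310}{599}$ ($W = 310 \cdot \frac{1}{599} = \frac{310}{599} \approx 0.51753$)
$A{\left(j \right)} = - 8 j$
$P = \frac{930}{599}$ ($P = 3 \cdot \frac{310}{599} = \frac{930}{599} \approx 1.5526$)
$\left(f - 121\right) \left(A{\left(20 \right)} + P\right) = \left(425 - 121\right) \left(\left(-8\right) 20 + \frac{930}{599}\right) = 304 \left(-160 + \frac{930}{599}\right) = 304 \left(- \frac{94910}{599}\right) = - \frac{28852640}{599}$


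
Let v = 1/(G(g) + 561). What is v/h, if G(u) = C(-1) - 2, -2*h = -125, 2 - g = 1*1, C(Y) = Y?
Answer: 1/34875 ≈ 2.8674e-5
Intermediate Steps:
g = 1 (g = 2 - 1 = 1)
h = 125/2 (h = -½*(-125) = 125/2 ≈ 62.500)
G(u) = -3 (G(u) = -1 - 2 = -3)
v = 1/558 (v = 1/(-3 + 561) = 1/558 ≈ 0.0017921)
v/h = 1/(558*(125/2)) = (1/558)*(2/125) = 1/34875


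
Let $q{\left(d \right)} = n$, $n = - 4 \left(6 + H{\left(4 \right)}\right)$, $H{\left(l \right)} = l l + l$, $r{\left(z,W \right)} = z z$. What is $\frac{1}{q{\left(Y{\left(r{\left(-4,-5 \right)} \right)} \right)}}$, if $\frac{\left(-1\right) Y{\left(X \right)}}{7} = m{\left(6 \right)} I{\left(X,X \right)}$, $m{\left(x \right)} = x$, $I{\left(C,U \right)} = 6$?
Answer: $- \frac{1}{104} \approx -0.0096154$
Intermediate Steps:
$r{\left(z,W \right)} = z^{2}$
$H{\left(l \right)} = l + l^{2}$ ($H{\left(l \right)} = l^{2} + l = l + l^{2}$)
$Y{\left(X \right)} = -252$ ($Y{\left(X \right)} = - 7 \cdot 6 \cdot 6 = \left(-7\right) 36 = -252$)
$n = -104$ ($n = - 4 \left(6 + 4 \left(1 + 4\right)\right) = - 4 \left(6 + 4 \cdot 5\right) = - 4 \left(6 + 20\right) = \left(-4\right) 26 = -104$)
$q{\left(d \right)} = -104$
$\frac{1}{q{\left(Y{\left(r{\left(-4,-5 \right)} \right)} \right)}} = \frac{1}{-104} = - \frac{1}{104}$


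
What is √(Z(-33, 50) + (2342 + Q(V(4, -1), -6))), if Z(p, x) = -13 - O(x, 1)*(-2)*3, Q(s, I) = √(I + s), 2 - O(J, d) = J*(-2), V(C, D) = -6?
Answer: √(2941 + 2*I*√3) ≈ 54.231 + 0.0319*I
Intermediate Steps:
O(J, d) = 2 + 2*J (O(J, d) = 2 - J*(-2) = 2 - (-2)*J = 2 + 2*J)
Z(p, x) = -1 + 12*x (Z(p, x) = -13 - (2 + 2*x)*(-2)*3 = -13 - (-4 - 4*x)*3 = -13 - (-12 - 12*x) = -13 + (12 + 12*x) = -1 + 12*x)
√(Z(-33, 50) + (2342 + Q(V(4, -1), -6))) = √((-1 + 12*50) + (2342 + √(-6 - 6))) = √((-1 + 600) + (2342 + √(-12))) = √(599 + (2342 + 2*I*√3)) = √(2941 + 2*I*√3)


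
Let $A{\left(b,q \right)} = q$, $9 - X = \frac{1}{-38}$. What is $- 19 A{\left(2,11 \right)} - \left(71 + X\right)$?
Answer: $- \frac{10983}{38} \approx -289.03$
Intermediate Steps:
$X = \frac{343}{38}$ ($X = 9 - \frac{1}{-38} = 9 - - \frac{1}{38} = 9 + \frac{1}{38} = \frac{343}{38} \approx 9.0263$)
$- 19 A{\left(2,11 \right)} - \left(71 + X\right) = \left(-19\right) 11 - \frac{3041}{38} = -209 - \frac{3041}{38} = - \frac{10983}{38}$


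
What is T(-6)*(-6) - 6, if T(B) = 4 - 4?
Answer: -6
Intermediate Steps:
T(B) = 0
T(-6)*(-6) - 6 = 0*(-6) - 6 = 0 - 6 = -6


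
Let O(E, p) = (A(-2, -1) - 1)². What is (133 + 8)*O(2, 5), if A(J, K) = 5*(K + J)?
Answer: 36096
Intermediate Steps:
A(J, K) = 5*J + 5*K (A(J, K) = 5*(J + K) = 5*J + 5*K)
O(E, p) = 256 (O(E, p) = ((5*(-2) + 5*(-1)) - 1)² = ((-10 - 5) - 1)² = (-15 - 1)² = (-16)² = 256)
(133 + 8)*O(2, 5) = (133 + 8)*256 = 141*256 = 36096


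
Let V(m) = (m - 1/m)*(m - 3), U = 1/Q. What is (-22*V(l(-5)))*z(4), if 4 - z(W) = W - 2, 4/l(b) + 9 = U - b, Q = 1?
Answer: -1001/9 ≈ -111.22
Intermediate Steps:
U = 1 (U = 1/1 = 1)
l(b) = 4/(-8 - b) (l(b) = 4/(-9 + (1 - b)) = 4/(-8 - b))
V(m) = (-3 + m)*(m - 1/m) (V(m) = (m - 1/m)*(-3 + m) = (-3 + m)*(m - 1/m))
z(W) = 6 - W (z(W) = 4 - (W - 2) = 4 - (-2 + W) = 4 + (2 - W) = 6 - W)
(-22*V(l(-5)))*z(4) = (-22*(-1 + (-4/(8 - 5))² - (-12)/(8 - 5) + 3/((-4/(8 - 5)))))*(6 - 1*4) = (-22*(-1 + (-4/3)² - (-12)/3 + 3/((-4/3))))*(6 - 4) = -22*(-1 + (-4*⅓)² - (-12)/3 + 3/((-4*⅓)))*2 = -22*(-1 + (-4/3)² - 3*(-4/3) + 3/(-4/3))*2 = -22*(-1 + 16/9 + 4 + 3*(-¾))*2 = -22*(-1 + 16/9 + 4 - 9/4)*2 = -22*91/36*2 = -1001/18*2 = -1001/9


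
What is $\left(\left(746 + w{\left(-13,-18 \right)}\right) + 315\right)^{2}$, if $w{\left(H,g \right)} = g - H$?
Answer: $1115136$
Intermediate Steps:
$\left(\left(746 + w{\left(-13,-18 \right)}\right) + 315\right)^{2} = \left(\left(746 - 5\right) + 315\right)^{2} = \left(741 + 315\right)^{2} = 1056^{2} = 1115136$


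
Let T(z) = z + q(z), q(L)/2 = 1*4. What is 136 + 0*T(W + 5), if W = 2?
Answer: 136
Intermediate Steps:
q(L) = 8 (q(L) = 2*(1*4) = 2*4 = 8)
T(z) = 8 + z (T(z) = z + 8 = 8 + z)
136 + 0*T(W + 5) = 136 + 0*(8 + (2 + 5)) = 136 + 0*(8 + 7) = 136 + 0*15 = 136 + 0 = 136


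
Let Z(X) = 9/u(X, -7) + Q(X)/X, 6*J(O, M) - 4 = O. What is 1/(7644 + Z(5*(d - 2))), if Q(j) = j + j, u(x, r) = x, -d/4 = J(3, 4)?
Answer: 100/764573 ≈ 0.00013079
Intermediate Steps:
J(O, M) = 2/3 + O/6
d = -14/3 (d = -4*(2/3 + (1/6)*3) = -4*(2/3 + 1/2) = -4*7/6 = -14/3 ≈ -4.6667)
Q(j) = 2*j
Z(X) = 2 + 9/X (Z(X) = 9/X + (2*X)/X = 9/X + 2 = 2 + 9/X)
1/(7644 + Z(5*(d - 2))) = 1/(7644 + (2 + 9/((5*(-14/3 - 2))))) = 1/(7644 + (2 + 9/((5*(-20/3))))) = 1/(7644 + (2 + 9/(-100/3))) = 1/(7644 + (2 + 9*(-3/100))) = 1/(7644 + (2 - 27/100)) = 1/(7644 + 173/100) = 1/(764573/100) = 100/764573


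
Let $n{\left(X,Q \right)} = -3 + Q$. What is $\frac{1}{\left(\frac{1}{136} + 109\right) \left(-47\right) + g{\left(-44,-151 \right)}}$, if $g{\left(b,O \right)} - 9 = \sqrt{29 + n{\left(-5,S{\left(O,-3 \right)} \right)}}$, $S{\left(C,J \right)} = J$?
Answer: $- \frac{94594936}{483790768193} - \frac{18496 \sqrt{23}}{483790768193} \approx -0.00019571$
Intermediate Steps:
$g{\left(b,O \right)} = 9 + \sqrt{23}$ ($g{\left(b,O \right)} = 9 + \sqrt{29 - 6} = 9 + \sqrt{23}$)
$\frac{1}{\left(\frac{1}{136} + 109\right) \left(-47\right) + g{\left(-44,-151 \right)}} = \frac{1}{\left(\frac{1}{136} + 109\right) \left(-47\right) + \left(9 + \sqrt{23}\right)} = \frac{1}{\frac{14825}{136} \left(-47\right) + \left(9 + \sqrt{23}\right)} = \frac{1}{- \frac{696775}{136} + \left(9 + \sqrt{23}\right)} = \frac{1}{- \frac{695551}{136} + \sqrt{23}}$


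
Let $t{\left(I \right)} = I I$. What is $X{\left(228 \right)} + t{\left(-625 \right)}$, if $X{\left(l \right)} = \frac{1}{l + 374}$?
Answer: $\frac{235156251}{602} \approx 3.9063 \cdot 10^{5}$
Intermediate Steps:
$t{\left(I \right)} = I^{2}$
$X{\left(l \right)} = \frac{1}{374 + l}$
$X{\left(228 \right)} + t{\left(-625 \right)} = \frac{1}{374 + 228} + \left(-625\right)^{2} = \frac{1}{602} + 390625 = \frac{235156251}{602}$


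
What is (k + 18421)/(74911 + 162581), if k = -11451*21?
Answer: -111025/118746 ≈ -0.93498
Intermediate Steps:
k = -240471
(k + 18421)/(74911 + 162581) = (-240471 + 18421)/(74911 + 162581) = -222050/237492 = -222050*1/237492 = -111025/118746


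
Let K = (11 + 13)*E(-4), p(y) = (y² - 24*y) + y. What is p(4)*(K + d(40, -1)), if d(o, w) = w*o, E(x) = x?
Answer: 10336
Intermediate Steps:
p(y) = y² - 23*y
d(o, w) = o*w
K = -96 (K = (11 + 13)*(-4) = 24*(-4) = -96)
p(4)*(K + d(40, -1)) = (4*(-23 + 4))*(-96 + 40*(-1)) = (4*(-19))*(-96 - 40) = -76*(-136) = 10336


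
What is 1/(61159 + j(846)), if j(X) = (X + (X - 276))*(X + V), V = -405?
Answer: 1/685615 ≈ 1.4585e-6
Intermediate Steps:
j(X) = (-405 + X)*(-276 + 2*X) (j(X) = (X + (X - 276))*(X - 405) = (X + (-276 + X))*(-405 + X) = (-276 + 2*X)*(-405 + X) = (-405 + X)*(-276 + 2*X))
1/(61159 + j(846)) = 1/(61159 + (111780 - 1086*846 + 2*846²)) = 1/(61159 + (111780 - 918756 + 2*715716)) = 1/(61159 + (111780 - 918756 + 1431432)) = 1/(61159 + 624456) = 1/685615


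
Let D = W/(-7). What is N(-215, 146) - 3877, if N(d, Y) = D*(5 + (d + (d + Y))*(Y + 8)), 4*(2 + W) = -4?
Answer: -158332/7 ≈ -22619.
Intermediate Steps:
W = -3 (W = -2 + (¼)*(-4) = -2 - 1 = -3)
D = 3/7 (D = -3/(-7) = -3*(-⅐) = 3/7 ≈ 0.42857)
N(d, Y) = 15/7 + 3*(8 + Y)*(Y + 2*d)/7 (N(d, Y) = 3*(5 + (d + (d + Y))*(Y + 8))/7 = 3*(5 + (d + (Y + d))*(8 + Y))/7 = 3*(5 + (Y + 2*d)*(8 + Y))/7 = 3*(5 + (8 + Y)*(Y + 2*d))/7 = 15/7 + 3*(8 + Y)*(Y + 2*d)/7)
N(-215, 146) - 3877 = (15/7 + (3/7)*146² + (24/7)*146 + (48/7)*(-215) + (6/7)*146*(-215)) - 3877 = (15/7 + (3/7)*21316 + 3504/7 - 10320/7 - 188340/7) - 3877 = (15/7 + 63948/7 + 3504/7 - 10320/7 - 188340/7) - 3877 = -131193/7 - 3877 = -158332/7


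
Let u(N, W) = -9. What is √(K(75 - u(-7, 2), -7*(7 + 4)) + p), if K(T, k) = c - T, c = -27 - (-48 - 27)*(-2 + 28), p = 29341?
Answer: 2*√7795 ≈ 176.58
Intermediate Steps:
c = 1923 (c = -27 - (-75)*26 = -27 - 1*(-1950) = -27 + 1950 = 1923)
K(T, k) = 1923 - T
√(K(75 - u(-7, 2), -7*(7 + 4)) + p) = √((1923 - (75 - 1*(-9))) + 29341) = √((1923 - (75 + 9)) + 29341) = √((1923 - 1*84) + 29341) = √((1923 - 84) + 29341) = √(1839 + 29341) = √31180 = 2*√7795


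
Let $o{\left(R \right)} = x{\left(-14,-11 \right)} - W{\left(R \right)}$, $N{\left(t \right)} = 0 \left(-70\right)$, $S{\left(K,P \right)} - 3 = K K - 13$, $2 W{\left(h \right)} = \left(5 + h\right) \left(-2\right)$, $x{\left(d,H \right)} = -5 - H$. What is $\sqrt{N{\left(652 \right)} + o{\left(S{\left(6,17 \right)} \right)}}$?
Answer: $\sqrt{37} \approx 6.0828$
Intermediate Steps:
$W{\left(h \right)} = -5 - h$ ($W{\left(h \right)} = \frac{\left(5 + h\right) \left(-2\right)}{2} = \frac{-10 - 2 h}{2} = -5 - h$)
$S{\left(K,P \right)} = -10 + K^{2}$ ($S{\left(K,P \right)} = 3 + \left(K K - 13\right) = 3 + \left(K^{2} - 13\right) = 3 + \left(-13 + K^{2}\right) = -10 + K^{2}$)
$N{\left(t \right)} = 0$
$o{\left(R \right)} = 11 + R$ ($o{\left(R \right)} = \left(-5 - -11\right) - \left(-5 - R\right) = \left(-5 + 11\right) + \left(5 + R\right) = 6 + \left(5 + R\right) = 11 + R$)
$\sqrt{N{\left(652 \right)} + o{\left(S{\left(6,17 \right)} \right)}} = \sqrt{0 + \left(11 - \left(10 - 6^{2}\right)\right)} = \sqrt{0 + \left(11 + \left(-10 + 36\right)\right)} = \sqrt{0 + \left(11 + 26\right)} = \sqrt{0 + 37} = \sqrt{37}$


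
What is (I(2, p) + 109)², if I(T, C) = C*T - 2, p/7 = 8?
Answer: 47961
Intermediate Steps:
p = 56 (p = 7*8 = 56)
I(T, C) = -2 + C*T
(I(2, p) + 109)² = ((-2 + 56*2) + 109)² = ((-2 + 112) + 109)² = (110 + 109)² = 219² = 47961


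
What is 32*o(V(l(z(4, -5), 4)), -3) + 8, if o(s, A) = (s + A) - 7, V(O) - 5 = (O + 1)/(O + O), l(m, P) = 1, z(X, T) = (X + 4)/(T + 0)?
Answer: -120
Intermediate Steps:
z(X, T) = (4 + X)/T
V(O) = 5 + (1 + O)/(2*O) (V(O) = 5 + (O + 1)/(O + O) = 5 + (1 + O)/((2*O)) = 5 + (1 + O)*(1/(2*O)) = 5 + (1 + O)/(2*O))
o(s, A) = -7 + A + s (o(s, A) = (A + s) - 7 = -7 + A + s)
32*o(V(l(z(4, -5), 4)), -3) + 8 = 32*(-7 - 3 + (½)*(1 + 11*1)/1) + 8 = 32*(-7 - 3 + (½)*1*(1 + 11)) + 8 = 32*(-7 - 3 + (½)*1*12) + 8 = 32*(-7 - 3 + 6) + 8 = 32*(-4) + 8 = -128 + 8 = -120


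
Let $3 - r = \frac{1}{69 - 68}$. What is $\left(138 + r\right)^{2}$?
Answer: $19600$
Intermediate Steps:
$r = 2$ ($r = 3 - \frac{1}{69 - 68} = 3 - 1^{-1} = 3 - 1 = 2$)
$\left(138 + r\right)^{2} = \left(138 + 2\right)^{2} = 140^{2} = 19600$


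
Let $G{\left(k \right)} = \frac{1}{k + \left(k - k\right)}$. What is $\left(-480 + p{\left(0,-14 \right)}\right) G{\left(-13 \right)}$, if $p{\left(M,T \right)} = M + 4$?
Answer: $\frac{476}{13} \approx 36.615$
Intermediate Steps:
$p{\left(M,T \right)} = 4 + M$
$G{\left(k \right)} = \frac{1}{k}$ ($G{\left(k \right)} = \frac{1}{k + 0} = \frac{1}{k}$)
$\left(-480 + p{\left(0,-14 \right)}\right) G{\left(-13 \right)} = \frac{-480 + \left(4 + 0\right)}{-13} = \left(-480 + 4\right) \left(- \frac{1}{13}\right) = \left(-476\right) \left(- \frac{1}{13}\right) = \frac{476}{13}$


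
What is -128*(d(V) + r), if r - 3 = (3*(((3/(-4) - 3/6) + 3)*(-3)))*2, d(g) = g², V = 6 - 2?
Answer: 1600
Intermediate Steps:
V = 4
r = -57/2 (r = 3 + (3*(((3/(-4) - 3/6) + 3)*(-3)))*2 = 3 + (3*(((3*(-¼) - 3*⅙) + 3)*(-3)))*2 = 3 + (3*(((-¾ - ½) + 3)*(-3)))*2 = 3 + (3*((-5/4 + 3)*(-3)))*2 = 3 + (3*((7/4)*(-3)))*2 = 3 + (3*(-21/4))*2 = 3 - 63/4*2 = 3 - 63/2 = -57/2 ≈ -28.500)
-128*(d(V) + r) = -128*(4² - 57/2) = -128*(16 - 57/2) = -128*(-25/2) = 1600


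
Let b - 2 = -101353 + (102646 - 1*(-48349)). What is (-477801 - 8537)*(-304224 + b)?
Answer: 123811928040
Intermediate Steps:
b = 49644 (b = 2 + (-101353 + (102646 - 1*(-48349))) = 2 + (-101353 + (102646 + 48349)) = 2 + (-101353 + 150995) = 2 + 49642 = 49644)
(-477801 - 8537)*(-304224 + b) = (-477801 - 8537)*(-304224 + 49644) = -486338*(-254580) = 123811928040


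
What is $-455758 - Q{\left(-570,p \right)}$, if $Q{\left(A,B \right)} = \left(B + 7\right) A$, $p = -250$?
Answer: $-594268$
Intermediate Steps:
$Q{\left(A,B \right)} = A \left(7 + B\right)$ ($Q{\left(A,B \right)} = \left(7 + B\right) A = A \left(7 + B\right)$)
$-455758 - Q{\left(-570,p \right)} = -455758 - - 570 \left(7 - 250\right) = -455758 - \left(-570\right) \left(-243\right) = -455758 - 138510 = -594268$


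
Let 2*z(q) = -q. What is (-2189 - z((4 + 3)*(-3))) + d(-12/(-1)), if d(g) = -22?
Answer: -4443/2 ≈ -2221.5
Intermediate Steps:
z(q) = -q/2 (z(q) = (-q)/2 = -q/2)
(-2189 - z((4 + 3)*(-3))) + d(-12/(-1)) = (-2189 - (-1)*(4 + 3)*(-3)/2) - 22 = (-2189 - (-1)*7*(-3)/2) - 22 = (-2189 - (-1)*(-21)/2) - 22 = (-2189 - 1*21/2) - 22 = (-2189 - 21/2) - 22 = -4399/2 - 22 = -4443/2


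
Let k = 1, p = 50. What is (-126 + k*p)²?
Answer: 5776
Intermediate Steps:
(-126 + k*p)² = (-126 + 1*50)² = (-126 + 50)² = (-76)² = 5776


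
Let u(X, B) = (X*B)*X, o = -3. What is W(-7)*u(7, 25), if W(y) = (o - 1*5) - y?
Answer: -1225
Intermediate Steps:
u(X, B) = B*X² (u(X, B) = (B*X)*X = B*X²)
W(y) = -8 - y (W(y) = (-3 - 1*5) - y = (-3 - 5) - y = -8 - y)
W(-7)*u(7, 25) = (-8 - 1*(-7))*(25*7²) = (-8 + 7)*(25*49) = -1*1225 = -1225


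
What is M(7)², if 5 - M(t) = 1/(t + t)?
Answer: 4761/196 ≈ 24.291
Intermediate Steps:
M(t) = 5 - 1/(2*t) (M(t) = 5 - 1/(t + t) = 5 - 1/(2*t))
M(7)² = (5 - ½/7)² = (5 - ½*⅐)² = (5 - 1/14)² = (69/14)² = 4761/196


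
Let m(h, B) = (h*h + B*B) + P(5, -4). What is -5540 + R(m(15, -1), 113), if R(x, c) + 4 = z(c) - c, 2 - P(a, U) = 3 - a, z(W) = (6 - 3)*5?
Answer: -5642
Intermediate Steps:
z(W) = 15 (z(W) = 3*5 = 15)
P(a, U) = -1 + a (P(a, U) = 2 - (3 - a) = 2 + (-3 + a) = -1 + a)
m(h, B) = 4 + B**2 + h**2 (m(h, B) = (h*h + B*B) + (-1 + 5) = (h**2 + B**2) + 4 = (B**2 + h**2) + 4 = 4 + B**2 + h**2)
R(x, c) = 11 - c (R(x, c) = -4 + (15 - c) = 11 - c)
-5540 + R(m(15, -1), 113) = -5540 + (11 - 1*113) = -5540 + (11 - 113) = -5540 - 102 = -5642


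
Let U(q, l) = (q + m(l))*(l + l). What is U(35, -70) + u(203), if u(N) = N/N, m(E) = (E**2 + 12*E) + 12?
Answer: -574979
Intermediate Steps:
m(E) = 12 + E**2 + 12*E
u(N) = 1
U(q, l) = 2*l*(12 + q + l**2 + 12*l) (U(q, l) = (q + (12 + l**2 + 12*l))*(l + l) = (12 + q + l**2 + 12*l)*(2*l) = 2*l*(12 + q + l**2 + 12*l))
U(35, -70) + u(203) = 2*(-70)*(12 + 35 + (-70)**2 + 12*(-70)) + 1 = 2*(-70)*(12 + 35 + 4900 - 840) + 1 = 2*(-70)*4107 + 1 = -574980 + 1 = -574979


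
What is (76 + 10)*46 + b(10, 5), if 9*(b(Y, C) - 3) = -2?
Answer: 35629/9 ≈ 3958.8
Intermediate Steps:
b(Y, C) = 25/9 (b(Y, C) = 3 + (⅑)*(-2) = 3 - 2/9 = 25/9)
(76 + 10)*46 + b(10, 5) = (76 + 10)*46 + 25/9 = 86*46 + 25/9 = 3956 + 25/9 = 35629/9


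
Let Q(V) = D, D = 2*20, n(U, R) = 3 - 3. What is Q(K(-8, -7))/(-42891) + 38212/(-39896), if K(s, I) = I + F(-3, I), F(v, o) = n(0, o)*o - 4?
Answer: -410136683/427794834 ≈ -0.95872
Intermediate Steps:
n(U, R) = 0
F(v, o) = -4 (F(v, o) = 0*o - 4 = 0 - 4 = -4)
K(s, I) = -4 + I (K(s, I) = I - 4 = -4 + I)
D = 40
Q(V) = 40
Q(K(-8, -7))/(-42891) + 38212/(-39896) = 40/(-42891) + 38212/(-39896) = 40*(-1/42891) + 38212*(-1/39896) = -40/42891 - 9553/9974 = -410136683/427794834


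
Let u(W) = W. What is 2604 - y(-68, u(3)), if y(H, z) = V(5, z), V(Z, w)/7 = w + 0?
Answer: 2583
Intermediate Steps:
V(Z, w) = 7*w (V(Z, w) = 7*(w + 0) = 7*w)
y(H, z) = 7*z
2604 - y(-68, u(3)) = 2604 - 7*3 = 2604 - 1*21 = 2604 - 21 = 2583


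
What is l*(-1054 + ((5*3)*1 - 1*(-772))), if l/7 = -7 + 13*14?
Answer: -327075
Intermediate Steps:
l = 1225 (l = 7*(-7 + 13*14) = 7*(-7 + 182) = 7*175 = 1225)
l*(-1054 + ((5*3)*1 - 1*(-772))) = 1225*(-1054 + ((5*3)*1 - 1*(-772))) = 1225*(-1054 + (15*1 + 772)) = 1225*(-1054 + (15 + 772)) = 1225*(-1054 + 787) = 1225*(-267) = -327075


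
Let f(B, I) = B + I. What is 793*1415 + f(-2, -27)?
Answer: 1122066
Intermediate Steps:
793*1415 + f(-2, -27) = 793*1415 + (-2 - 27) = 1122095 - 29 = 1122066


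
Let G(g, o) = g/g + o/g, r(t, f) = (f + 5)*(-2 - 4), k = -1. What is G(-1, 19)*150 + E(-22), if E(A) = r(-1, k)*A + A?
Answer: -2194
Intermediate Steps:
r(t, f) = -30 - 6*f (r(t, f) = (5 + f)*(-6) = -30 - 6*f)
G(g, o) = 1 + o/g
E(A) = -23*A (E(A) = (-30 - 6*(-1))*A + A = (-30 + 6)*A + A = -24*A + A = -23*A)
G(-1, 19)*150 + E(-22) = ((-1 + 19)/(-1))*150 - 23*(-22) = -1*18*150 + 506 = -18*150 + 506 = -2700 + 506 = -2194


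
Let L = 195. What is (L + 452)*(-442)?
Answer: -285974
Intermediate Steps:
(L + 452)*(-442) = (195 + 452)*(-442) = 647*(-442) = -285974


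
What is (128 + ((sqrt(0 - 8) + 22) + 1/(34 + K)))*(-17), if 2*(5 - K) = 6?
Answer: -91817/36 - 34*I*sqrt(2) ≈ -2550.5 - 48.083*I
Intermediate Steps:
K = 2 (K = 5 - 1/2*6 = 5 - 3 = 2)
(128 + ((sqrt(0 - 8) + 22) + 1/(34 + K)))*(-17) = (128 + ((sqrt(0 - 8) + 22) + 1/(34 + 2)))*(-17) = (128 + ((sqrt(-8) + 22) + 1/36))*(-17) = (128 + ((2*I*sqrt(2) + 22) + 1/36))*(-17) = (128 + ((22 + 2*I*sqrt(2)) + 1/36))*(-17) = (128 + (793/36 + 2*I*sqrt(2)))*(-17) = (5401/36 + 2*I*sqrt(2))*(-17) = -91817/36 - 34*I*sqrt(2)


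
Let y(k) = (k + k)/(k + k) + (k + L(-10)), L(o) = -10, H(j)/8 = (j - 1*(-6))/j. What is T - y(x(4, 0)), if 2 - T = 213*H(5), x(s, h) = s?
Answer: -18709/5 ≈ -3741.8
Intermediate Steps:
H(j) = 8*(6 + j)/j (H(j) = 8*((j - 1*(-6))/j) = 8*((j + 6)/j) = 8*((6 + j)/j) = 8*(6 + j)/j)
y(k) = -9 + k (y(k) = (k + k)/(k + k) + (k - 10) = (2*k)/((2*k)) + (-10 + k) = (2*k)*(1/(2*k)) + (-10 + k) = 1 + (-10 + k) = -9 + k)
T = -18734/5 (T = 2 - 213*(8 + 48/5) = 2 - 213*88/5 = 2 - 1*18744/5 = 2 - 18744/5 = -18734/5 ≈ -3746.8)
T - y(x(4, 0)) = -18734/5 - (-9 + 4) = -18734/5 - 1*(-5) = -18734/5 + 5 = -18709/5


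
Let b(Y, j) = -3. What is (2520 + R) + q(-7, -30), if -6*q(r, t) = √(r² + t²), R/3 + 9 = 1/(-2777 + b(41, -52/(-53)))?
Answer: 6930537/2780 - √949/6 ≈ 2487.9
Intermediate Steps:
R = -75063/2780 (R = -27 + 3/(-2777 - 3) = -27 + 3/(-2780) = -27 + 3*(-1/2780) = -27 - 3/2780 = -75063/2780 ≈ -27.001)
q(r, t) = -√(r² + t²)/6
(2520 + R) + q(-7, -30) = (2520 - 75063/2780) - √((-7)² + (-30)²)/6 = 6930537/2780 - √(49 + 900)/6 = 6930537/2780 - √949/6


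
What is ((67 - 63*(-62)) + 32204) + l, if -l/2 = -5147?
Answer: 46471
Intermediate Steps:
l = 10294 (l = -2*(-5147) = 10294)
((67 - 63*(-62)) + 32204) + l = ((67 - 63*(-62)) + 32204) + 10294 = ((67 + 3906) + 32204) + 10294 = (3973 + 32204) + 10294 = 36177 + 10294 = 46471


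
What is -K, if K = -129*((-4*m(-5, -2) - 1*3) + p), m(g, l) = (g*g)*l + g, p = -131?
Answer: 11094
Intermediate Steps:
m(g, l) = g + l*g² (m(g, l) = g²*l + g = l*g² + g = g + l*g²)
K = -11094 (K = -129*((-(-20)*(1 - 5*(-2)) - 1*3) - 131) = -129*((-(-20)*(1 + 10) - 3) - 131) = -129*((-(-20)*11 - 3) - 131) = -129*((-4*(-55) - 3) - 131) = -129*((220 - 3) - 131) = -129*(217 - 131) = -129*86 = -11094)
-K = -1*(-11094) = 11094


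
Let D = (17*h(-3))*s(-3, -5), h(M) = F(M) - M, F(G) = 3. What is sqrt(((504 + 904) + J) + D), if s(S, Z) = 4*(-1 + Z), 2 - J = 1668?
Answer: I*sqrt(2706) ≈ 52.019*I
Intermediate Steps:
J = -1666 (J = 2 - 1*1668 = 2 - 1668 = -1666)
s(S, Z) = -4 + 4*Z
h(M) = 3 - M
D = -2448 (D = (17*(3 - 1*(-3)))*(-4 + 4*(-5)) = (17*(3 + 3))*(-4 - 20) = (17*6)*(-24) = 102*(-24) = -2448)
sqrt(((504 + 904) + J) + D) = sqrt(((504 + 904) - 1666) - 2448) = sqrt((1408 - 1666) - 2448) = sqrt(-258 - 2448) = sqrt(-2706) = I*sqrt(2706)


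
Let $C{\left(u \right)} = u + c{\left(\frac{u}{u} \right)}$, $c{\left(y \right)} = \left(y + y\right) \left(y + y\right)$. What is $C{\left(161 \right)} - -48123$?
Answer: $48288$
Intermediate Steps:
$c{\left(y \right)} = 4 y^{2}$ ($c{\left(y \right)} = 2 y 2 y = 4 y^{2}$)
$C{\left(u \right)} = 4 + u$ ($C{\left(u \right)} = u + 4 \left(\frac{u}{u}\right)^{2} = u + 4 \cdot 1^{2} = u + 4 \cdot 1 = u + 4 = 4 + u$)
$C{\left(161 \right)} - -48123 = \left(4 + 161\right) - -48123 = 165 + 48123 = 48288$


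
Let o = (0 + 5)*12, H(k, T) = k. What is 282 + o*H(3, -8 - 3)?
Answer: 462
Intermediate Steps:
o = 60 (o = 5*12 = 60)
282 + o*H(3, -8 - 3) = 282 + 60*3 = 282 + 180 = 462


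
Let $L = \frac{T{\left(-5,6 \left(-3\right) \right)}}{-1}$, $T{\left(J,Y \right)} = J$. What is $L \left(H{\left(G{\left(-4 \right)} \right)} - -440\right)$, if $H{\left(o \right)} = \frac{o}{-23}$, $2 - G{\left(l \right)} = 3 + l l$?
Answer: $\frac{50685}{23} \approx 2203.7$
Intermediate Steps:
$G{\left(l \right)} = -1 - l^{2}$ ($G{\left(l \right)} = 2 - \left(3 + l l\right) = 2 - \left(3 + l^{2}\right) = -1 - l^{2}$)
$H{\left(o \right)} = - \frac{o}{23}$ ($H{\left(o \right)} = o \left(- \frac{1}{23}\right) = - \frac{o}{23}$)
$L = 5$ ($L = - \frac{5}{-1} = \left(-5\right) \left(-1\right) = 5$)
$L \left(H{\left(G{\left(-4 \right)} \right)} - -440\right) = 5 \left(- \frac{-1 - \left(-4\right)^{2}}{23} - -440\right) = 5 \left(- \frac{-1 - 16}{23} + 440\right) = 5 \left(\left(- \frac{1}{23}\right) \left(-17\right) + 440\right) = 5 \left(\frac{17}{23} + 440\right) = 5 \cdot \frac{10137}{23} = \frac{50685}{23}$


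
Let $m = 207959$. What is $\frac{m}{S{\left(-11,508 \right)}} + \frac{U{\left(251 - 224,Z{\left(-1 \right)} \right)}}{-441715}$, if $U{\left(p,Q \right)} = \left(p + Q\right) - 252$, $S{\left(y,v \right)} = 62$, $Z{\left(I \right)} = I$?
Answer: $\frac{91858623697}{27386330} \approx 3354.2$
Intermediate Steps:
$U{\left(p,Q \right)} = -252 + Q + p$ ($U{\left(p,Q \right)} = \left(Q + p\right) - 252 = -252 + Q + p$)
$\frac{m}{S{\left(-11,508 \right)}} + \frac{U{\left(251 - 224,Z{\left(-1 \right)} \right)}}{-441715} = \frac{207959}{62} + \frac{-252 - 1 + \left(251 - 224\right)}{-441715} = 207959 \cdot \frac{1}{62} + \left(-252 - 1 + 27\right) \left(- \frac{1}{441715}\right) = \frac{207959}{62} - - \frac{226}{441715} = \frac{207959}{62} + \frac{226}{441715} = \frac{91858623697}{27386330}$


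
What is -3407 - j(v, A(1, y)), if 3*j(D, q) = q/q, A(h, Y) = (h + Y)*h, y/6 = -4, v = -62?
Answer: -10222/3 ≈ -3407.3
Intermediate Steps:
y = -24 (y = 6*(-4) = -24)
A(h, Y) = h*(Y + h) (A(h, Y) = (Y + h)*h = h*(Y + h))
j(D, q) = ⅓ (j(D, q) = (q/q)/3 = (⅓)*1 = ⅓)
-3407 - j(v, A(1, y)) = -3407 - 1*⅓ = -3407 - ⅓ = -10222/3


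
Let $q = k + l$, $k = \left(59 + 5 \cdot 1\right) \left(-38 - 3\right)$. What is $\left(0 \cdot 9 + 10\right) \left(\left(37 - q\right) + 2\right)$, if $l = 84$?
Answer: $25790$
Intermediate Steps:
$k = -2624$ ($k = \left(59 + 5\right) \left(-41\right) = 64 \left(-41\right) = -2624$)
$q = -2540$ ($q = -2624 + 84 = -2540$)
$\left(0 \cdot 9 + 10\right) \left(\left(37 - q\right) + 2\right) = \left(0 \cdot 9 + 10\right) \left(\left(37 - -2540\right) + 2\right) = \left(0 + 10\right) \left(\left(37 + 2540\right) + 2\right) = 10 \left(2577 + 2\right) = 10 \cdot 2579 = 25790$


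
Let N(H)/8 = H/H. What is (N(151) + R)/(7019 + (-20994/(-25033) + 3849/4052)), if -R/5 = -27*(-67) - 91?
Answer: -124357735816/101734953187 ≈ -1.2224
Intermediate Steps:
N(H) = 8 (N(H) = 8*(H/H) = 8*1 = 8)
R = -8590 (R = -5*(-27*(-67) - 91) = -5*(1809 - 91) = -5*1718 = -8590)
(N(151) + R)/(7019 + (-20994/(-25033) + 3849/4052)) = (8 - 8590)/(7019 + (-20994/(-25033) + 3849/4052)) = -8582/(7019 + (-20994*(-1/25033) + 3849*(1/4052))) = -8582/(7019 + (20994/25033 + 3849/4052)) = -8582/(7019 + 181419705/101433716) = -8582/712144672309/101433716 = -8582*101433716/712144672309 = -124357735816/101734953187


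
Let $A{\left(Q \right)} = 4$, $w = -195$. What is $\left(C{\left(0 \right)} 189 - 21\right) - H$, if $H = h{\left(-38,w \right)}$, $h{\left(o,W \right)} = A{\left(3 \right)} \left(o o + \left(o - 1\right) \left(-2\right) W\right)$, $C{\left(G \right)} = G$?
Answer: $55043$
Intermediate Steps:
$h{\left(o,W \right)} = 4 o^{2} + 4 W \left(2 - 2 o\right)$ ($h{\left(o,W \right)} = 4 \left(o o + \left(o - 1\right) \left(-2\right) W\right) = 4 \left(o^{2} + \left(-1 + o\right) \left(-2\right) W\right) = 4 \left(o^{2} + \left(2 - 2 o\right) W\right) = 4 \left(o^{2} + W \left(2 - 2 o\right)\right) = 4 o^{2} + 4 W \left(2 - 2 o\right)$)
$H = -55064$ ($H = 4 \left(-38\right)^{2} + 8 \left(-195\right) - \left(-1560\right) \left(-38\right) = 4 \cdot 1444 - 1560 - 59280 = 5776 - 1560 - 59280 = -55064$)
$\left(C{\left(0 \right)} 189 - 21\right) - H = \left(0 \cdot 189 - 21\right) - -55064 = \left(0 - 21\right) + 55064 = -21 + 55064 = 55043$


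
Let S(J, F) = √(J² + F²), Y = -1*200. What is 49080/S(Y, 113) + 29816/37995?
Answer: 29816/37995 + 49080*√52769/52769 ≈ 214.44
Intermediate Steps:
Y = -200
S(J, F) = √(F² + J²)
49080/S(Y, 113) + 29816/37995 = 49080/(√(113² + (-200)²)) + 29816/37995 = 49080/(√(12769 + 40000)) + 29816*(1/37995) = 49080/(√52769) + 29816/37995 = 49080*(√52769/52769) + 29816/37995 = 49080*√52769/52769 + 29816/37995 = 29816/37995 + 49080*√52769/52769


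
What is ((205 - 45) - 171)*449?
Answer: -4939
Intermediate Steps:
((205 - 45) - 171)*449 = (160 - 171)*449 = -11*449 = -4939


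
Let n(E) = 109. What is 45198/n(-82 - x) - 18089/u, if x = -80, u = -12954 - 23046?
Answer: 1629099701/3924000 ≈ 415.16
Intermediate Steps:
u = -36000
45198/n(-82 - x) - 18089/u = 45198/109 - 18089/(-36000) = 45198*(1/109) - 18089*(-1/36000) = 45198/109 + 18089/36000 = 1629099701/3924000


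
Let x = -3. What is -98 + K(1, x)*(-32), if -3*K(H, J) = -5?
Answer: -454/3 ≈ -151.33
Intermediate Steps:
K(H, J) = 5/3 (K(H, J) = -1/3*(-5) = 5/3)
-98 + K(1, x)*(-32) = -98 + (5/3)*(-32) = -98 - 160/3 = -454/3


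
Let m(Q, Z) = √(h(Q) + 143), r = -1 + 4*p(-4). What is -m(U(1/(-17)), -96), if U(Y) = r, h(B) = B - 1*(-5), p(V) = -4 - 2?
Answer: -√123 ≈ -11.091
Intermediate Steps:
p(V) = -6
h(B) = 5 + B (h(B) = B + 5 = 5 + B)
r = -25 (r = -1 + 4*(-6) = -1 - 24 = -25)
U(Y) = -25
m(Q, Z) = √(148 + Q) (m(Q, Z) = √((5 + Q) + 143) = √(148 + Q))
-m(U(1/(-17)), -96) = -√(148 - 25) = -√123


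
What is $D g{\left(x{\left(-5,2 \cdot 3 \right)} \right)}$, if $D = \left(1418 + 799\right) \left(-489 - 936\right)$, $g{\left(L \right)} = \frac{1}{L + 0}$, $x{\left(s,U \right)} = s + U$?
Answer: $-3159225$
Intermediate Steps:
$x{\left(s,U \right)} = U + s$
$g{\left(L \right)} = \frac{1}{L}$
$D = -3159225$ ($D = 2217 \left(-1425\right) = -3159225$)
$D g{\left(x{\left(-5,2 \cdot 3 \right)} \right)} = - \frac{3159225}{2 \cdot 3 - 5} = - \frac{3159225}{6 - 5} = - \frac{3159225}{1} = \left(-3159225\right) 1 = -3159225$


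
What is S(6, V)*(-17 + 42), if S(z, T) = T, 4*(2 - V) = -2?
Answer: 125/2 ≈ 62.500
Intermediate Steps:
V = 5/2 (V = 2 - ¼*(-2) = 2 + ½ = 5/2 ≈ 2.5000)
S(6, V)*(-17 + 42) = 5*(-17 + 42)/2 = (5/2)*25 = 125/2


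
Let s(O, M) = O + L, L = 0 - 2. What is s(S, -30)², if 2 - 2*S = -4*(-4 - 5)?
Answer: 361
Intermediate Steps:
L = -2
S = -17 (S = 1 - (-2)*(-4 - 5) = 1 - (-2)*(-9) = 1 - ½*36 = 1 - 18 = -17)
s(O, M) = -2 + O (s(O, M) = O - 2 = -2 + O)
s(S, -30)² = (-2 - 17)² = (-19)² = 361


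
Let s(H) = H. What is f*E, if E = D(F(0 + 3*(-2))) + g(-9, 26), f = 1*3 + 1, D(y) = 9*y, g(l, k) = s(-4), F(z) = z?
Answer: -232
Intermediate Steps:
g(l, k) = -4
f = 4 (f = 3 + 1 = 4)
E = -58 (E = 9*(0 + 3*(-2)) - 4 = 9*(0 - 6) - 4 = 9*(-6) - 4 = -54 - 4 = -58)
f*E = 4*(-58) = -232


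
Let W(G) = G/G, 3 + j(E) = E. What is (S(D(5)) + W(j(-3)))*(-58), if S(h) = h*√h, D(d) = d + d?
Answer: -58 - 580*√10 ≈ -1892.1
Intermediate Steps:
D(d) = 2*d
j(E) = -3 + E
W(G) = 1
S(h) = h^(3/2)
(S(D(5)) + W(j(-3)))*(-58) = ((2*5)^(3/2) + 1)*(-58) = (10^(3/2) + 1)*(-58) = (10*√10 + 1)*(-58) = (1 + 10*√10)*(-58) = -58 - 580*√10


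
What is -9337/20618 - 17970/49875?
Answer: -55745889/68554850 ≈ -0.81316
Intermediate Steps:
-9337/20618 - 17970/49875 = -9337*1/20618 - 17970*1/49875 = -9337/20618 - 1198/3325 = -55745889/68554850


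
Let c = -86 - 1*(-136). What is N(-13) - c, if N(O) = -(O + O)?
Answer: -24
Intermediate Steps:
N(O) = -2*O
c = 50 (c = -86 + 136 = 50)
N(-13) - c = -2*(-13) - 1*50 = 26 - 50 = -24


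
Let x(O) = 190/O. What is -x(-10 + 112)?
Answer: -95/51 ≈ -1.8627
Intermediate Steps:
-x(-10 + 112) = -190/(-10 + 112) = -190/102 = -1*95/51 = -95/51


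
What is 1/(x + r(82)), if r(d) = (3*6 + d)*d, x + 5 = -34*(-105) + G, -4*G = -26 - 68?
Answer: 2/23577 ≈ 8.4828e-5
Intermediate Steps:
G = 47/2 (G = -(-26 - 68)/4 = -1/4*(-94) = 47/2 ≈ 23.500)
x = 7177/2 (x = -5 + (-34*(-105) + 47/2) = -5 + (3570 + 47/2) = -5 + 7187/2 = 7177/2 ≈ 3588.5)
r(d) = d*(18 + d) (r(d) = (18 + d)*d = d*(18 + d))
1/(x + r(82)) = 1/(7177/2 + 82*(18 + 82)) = 1/(7177/2 + 82*100) = 1/(7177/2 + 8200) = 1/(23577/2) = 2/23577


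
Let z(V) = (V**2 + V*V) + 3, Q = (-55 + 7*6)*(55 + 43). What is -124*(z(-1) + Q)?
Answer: 157356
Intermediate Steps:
Q = -1274 (Q = (-55 + 42)*98 = -13*98 = -1274)
z(V) = 3 + 2*V**2 (z(V) = (V**2 + V**2) + 3 = 2*V**2 + 3 = 3 + 2*V**2)
-124*(z(-1) + Q) = -124*((3 + 2*(-1)**2) - 1274) = -124*((3 + 2*1) - 1274) = -124*((3 + 2) - 1274) = -124*(5 - 1274) = -124*(-1269) = 157356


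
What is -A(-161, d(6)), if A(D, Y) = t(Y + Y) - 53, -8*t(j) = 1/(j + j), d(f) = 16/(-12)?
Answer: 6781/128 ≈ 52.977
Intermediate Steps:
d(f) = -4/3 (d(f) = 16*(-1/12) = -4/3)
t(j) = -1/(16*j) (t(j) = -1/(8*(j + j)) = -1/(2*j)/8 = -1/(16*j))
A(D, Y) = -53 - 1/(32*Y) (A(D, Y) = -1/(16*(Y + Y)) - 53 = -1/(2*Y)/16 - 53 = -1/(32*Y) - 53 = -53 - 1/(32*Y))
-A(-161, d(6)) = -(-53 - 1/(32*(-4/3))) = -(-53 - 1/32*(-3/4)) = -(-53 + 3/128) = -1*(-6781/128) = 6781/128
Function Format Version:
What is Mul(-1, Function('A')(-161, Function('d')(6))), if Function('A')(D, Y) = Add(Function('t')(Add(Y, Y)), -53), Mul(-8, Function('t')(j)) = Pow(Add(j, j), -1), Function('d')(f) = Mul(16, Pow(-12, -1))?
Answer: Rational(6781, 128) ≈ 52.977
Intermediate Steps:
Function('d')(f) = Rational(-4, 3) (Function('d')(f) = Mul(16, Rational(-1, 12)) = Rational(-4, 3))
Function('t')(j) = Mul(Rational(-1, 16), Pow(j, -1)) (Function('t')(j) = Mul(Rational(-1, 8), Pow(Add(j, j), -1)) = Mul(Rational(-1, 8), Pow(Mul(2, j), -1)) = Mul(Rational(-1, 8), Mul(Rational(1, 2), Pow(j, -1))) = Mul(Rational(-1, 16), Pow(j, -1)))
Function('A')(D, Y) = Add(-53, Mul(Rational(-1, 32), Pow(Y, -1))) (Function('A')(D, Y) = Add(Mul(Rational(-1, 16), Pow(Add(Y, Y), -1)), -53) = Add(Mul(Rational(-1, 16), Pow(Mul(2, Y), -1)), -53) = Add(Mul(Rational(-1, 16), Mul(Rational(1, 2), Pow(Y, -1))), -53) = Add(Mul(Rational(-1, 32), Pow(Y, -1)), -53) = Add(-53, Mul(Rational(-1, 32), Pow(Y, -1))))
Mul(-1, Function('A')(-161, Function('d')(6))) = Mul(-1, Add(-53, Mul(Rational(-1, 32), Pow(Rational(-4, 3), -1)))) = Mul(-1, Add(-53, Mul(Rational(-1, 32), Rational(-3, 4)))) = Mul(-1, Add(-53, Rational(3, 128))) = Mul(-1, Rational(-6781, 128)) = Rational(6781, 128)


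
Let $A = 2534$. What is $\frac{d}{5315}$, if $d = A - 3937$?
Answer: $- \frac{1403}{5315} \approx -0.26397$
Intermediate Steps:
$d = -1403$ ($d = 2534 - 3937 = -1403$)
$\frac{d}{5315} = - \frac{1403}{5315}$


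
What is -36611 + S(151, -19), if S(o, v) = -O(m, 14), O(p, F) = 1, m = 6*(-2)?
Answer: -36612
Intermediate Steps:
m = -12
S(o, v) = -1 (S(o, v) = -1*1 = -1)
-36611 + S(151, -19) = -36611 - 1 = -36612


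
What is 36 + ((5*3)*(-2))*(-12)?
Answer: 396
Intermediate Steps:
36 + ((5*3)*(-2))*(-12) = 36 + (15*(-2))*(-12) = 36 - 30*(-12) = 36 + 360 = 396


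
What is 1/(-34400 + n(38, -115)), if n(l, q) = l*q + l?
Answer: -1/38732 ≈ -2.5818e-5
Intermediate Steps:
n(l, q) = l + l*q
1/(-34400 + n(38, -115)) = 1/(-34400 + 38*(1 - 115)) = 1/(-34400 + 38*(-114)) = 1/(-34400 - 4332) = 1/(-38732) = -1/38732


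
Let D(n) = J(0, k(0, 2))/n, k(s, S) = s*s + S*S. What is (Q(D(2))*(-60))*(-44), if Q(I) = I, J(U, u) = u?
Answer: 5280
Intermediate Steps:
k(s, S) = S² + s² (k(s, S) = s² + S² = S² + s²)
D(n) = 4/n (D(n) = (2² + 0²)/n = (4 + 0)/n = 4/n)
(Q(D(2))*(-60))*(-44) = ((4/2)*(-60))*(-44) = ((4*(½))*(-60))*(-44) = (2*(-60))*(-44) = -120*(-44) = 5280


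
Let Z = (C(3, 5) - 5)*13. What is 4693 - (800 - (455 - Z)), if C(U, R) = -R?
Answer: 4478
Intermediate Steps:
Z = -130 (Z = (-1*5 - 5)*13 = (-5 - 5)*13 = -10*13 = -130)
4693 - (800 - (455 - Z)) = 4693 - (800 - (455 - 1*(-130))) = 4693 - (800 - (455 + 130)) = 4693 - (800 - 1*585) = 4693 - (800 - 585) = 4693 - 1*215 = 4693 - 215 = 4478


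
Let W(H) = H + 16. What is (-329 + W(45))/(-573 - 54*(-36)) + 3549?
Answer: 4865411/1371 ≈ 3548.8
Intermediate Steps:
W(H) = 16 + H
(-329 + W(45))/(-573 - 54*(-36)) + 3549 = (-329 + (16 + 45))/(-573 - 54*(-36)) + 3549 = (-329 + 61)/(-573 + 1944) + 3549 = -268/1371 + 3549 = 4865411/1371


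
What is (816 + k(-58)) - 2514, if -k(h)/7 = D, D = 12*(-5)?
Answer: -1278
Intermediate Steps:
D = -60
k(h) = 420 (k(h) = -7*(-60) = 420)
(816 + k(-58)) - 2514 = (816 + 420) - 2514 = 1236 - 2514 = -1278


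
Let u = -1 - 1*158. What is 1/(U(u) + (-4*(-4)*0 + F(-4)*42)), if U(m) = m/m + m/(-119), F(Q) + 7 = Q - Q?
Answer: -119/34708 ≈ -0.0034286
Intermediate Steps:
F(Q) = -7 (F(Q) = -7 + (Q - Q) = -7 + 0 = -7)
u = -159 (u = -1 - 158 = -159)
U(m) = 1 - m/119 (U(m) = 1 + m*(-1/119) = 1 - m/119)
1/(U(u) + (-4*(-4)*0 + F(-4)*42)) = 1/((1 - 1/119*(-159)) + (-4*(-4)*0 - 7*42)) = 1/((1 + 159/119) + (16*0 - 294)) = 1/(278/119 + (0 - 294)) = 1/(278/119 - 294) = 1/(-34708/119) = -119/34708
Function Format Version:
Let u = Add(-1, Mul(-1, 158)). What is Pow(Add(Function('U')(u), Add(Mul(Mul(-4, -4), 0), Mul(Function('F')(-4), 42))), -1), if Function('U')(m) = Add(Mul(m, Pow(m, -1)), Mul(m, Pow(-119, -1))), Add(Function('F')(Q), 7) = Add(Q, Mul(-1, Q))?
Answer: Rational(-119, 34708) ≈ -0.0034286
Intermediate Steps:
Function('F')(Q) = -7 (Function('F')(Q) = Add(-7, Add(Q, Mul(-1, Q))) = Add(-7, 0) = -7)
u = -159 (u = Add(-1, -158) = -159)
Function('U')(m) = Add(1, Mul(Rational(-1, 119), m)) (Function('U')(m) = Add(1, Mul(m, Rational(-1, 119))) = Add(1, Mul(Rational(-1, 119), m)))
Pow(Add(Function('U')(u), Add(Mul(Mul(-4, -4), 0), Mul(Function('F')(-4), 42))), -1) = Pow(Add(Add(1, Mul(Rational(-1, 119), -159)), Add(Mul(Mul(-4, -4), 0), Mul(-7, 42))), -1) = Pow(Add(Add(1, Rational(159, 119)), Add(Mul(16, 0), -294)), -1) = Pow(Add(Rational(278, 119), Add(0, -294)), -1) = Pow(Add(Rational(278, 119), -294), -1) = Pow(Rational(-34708, 119), -1) = Rational(-119, 34708)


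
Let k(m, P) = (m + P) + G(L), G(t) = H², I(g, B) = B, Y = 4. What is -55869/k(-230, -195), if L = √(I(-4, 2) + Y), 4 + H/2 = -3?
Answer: 55869/229 ≈ 243.97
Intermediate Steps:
H = -14 (H = -8 + 2*(-3) = -8 - 6 = -14)
L = √6 (L = √(2 + 4) = √6 ≈ 2.4495)
G(t) = 196 (G(t) = (-14)² = 196)
k(m, P) = 196 + P + m (k(m, P) = (m + P) + 196 = (P + m) + 196 = 196 + P + m)
-55869/k(-230, -195) = -55869/(196 - 195 - 230) = -55869/(-229) = -55869*(-1/229) = 55869/229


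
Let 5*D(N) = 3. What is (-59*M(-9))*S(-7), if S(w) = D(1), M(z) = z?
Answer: 1593/5 ≈ 318.60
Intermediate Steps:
D(N) = 3/5 (D(N) = (1/5)*3 = 3/5)
S(w) = 3/5
(-59*M(-9))*S(-7) = -59*(-9)*(3/5) = 531*(3/5) = 1593/5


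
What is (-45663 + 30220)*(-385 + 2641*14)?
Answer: -565043927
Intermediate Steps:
(-45663 + 30220)*(-385 + 2641*14) = -15443*(-385 + 36974) = -15443*36589 = -565043927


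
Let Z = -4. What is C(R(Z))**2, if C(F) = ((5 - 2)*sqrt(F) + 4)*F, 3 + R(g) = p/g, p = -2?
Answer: -325/8 + 75*I*sqrt(10) ≈ -40.625 + 237.17*I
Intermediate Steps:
R(g) = -3 - 2/g
C(F) = F*(4 + 3*sqrt(F)) (C(F) = (3*sqrt(F) + 4)*F = (4 + 3*sqrt(F))*F = F*(4 + 3*sqrt(F)))
C(R(Z))**2 = (3*(-3 - 2/(-4))**(3/2) + 4*(-3 - 2/(-4)))**2 = (3*(-3 - 2*(-1/4))**(3/2) + 4*(-3 - 2*(-1/4)))**2 = (3*(-3 + 1/2)**(3/2) + 4*(-3 + 1/2))**2 = (3*(-5/2)**(3/2) + 4*(-5/2))**2 = (3*(-5*I*sqrt(10)/4) - 10)**2 = (-15*I*sqrt(10)/4 - 10)**2 = (-10 - 15*I*sqrt(10)/4)**2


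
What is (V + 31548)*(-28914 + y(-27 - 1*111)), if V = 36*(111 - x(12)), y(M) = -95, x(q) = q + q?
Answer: -1006032120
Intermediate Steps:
x(q) = 2*q
V = 3132 (V = 36*(111 - 2*12) = 36*(111 - 1*24) = 36*(111 - 24) = 36*87 = 3132)
(V + 31548)*(-28914 + y(-27 - 1*111)) = (3132 + 31548)*(-28914 - 95) = 34680*(-29009) = -1006032120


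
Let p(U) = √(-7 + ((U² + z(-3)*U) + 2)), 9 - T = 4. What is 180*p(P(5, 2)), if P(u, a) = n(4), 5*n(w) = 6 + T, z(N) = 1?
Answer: 36*√51 ≈ 257.09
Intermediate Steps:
T = 5 (T = 9 - 1*4 = 9 - 4 = 5)
n(w) = 11/5 (n(w) = (6 + 5)/5 = (⅕)*11 = 11/5)
P(u, a) = 11/5
p(U) = √(-5 + U + U²) (p(U) = √(-7 + ((U² + 1*U) + 2)) = √(-7 + ((U² + U) + 2)) = √(-7 + ((U + U²) + 2)) = √(-7 + (2 + U + U²)) = √(-5 + U + U²))
180*p(P(5, 2)) = 180*√(-5 + 11/5 + (11/5)²) = 180*√(-5 + 11/5 + 121/25) = 180*√(51/25) = 180*(√51/5) = 36*√51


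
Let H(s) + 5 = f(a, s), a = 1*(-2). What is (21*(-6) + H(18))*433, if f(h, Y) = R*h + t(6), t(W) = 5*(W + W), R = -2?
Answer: -29011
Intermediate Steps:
a = -2
t(W) = 10*W (t(W) = 5*(2*W) = 10*W)
f(h, Y) = 60 - 2*h (f(h, Y) = -2*h + 10*6 = -2*h + 60 = 60 - 2*h)
H(s) = 59 (H(s) = -5 + (60 - 2*(-2)) = -5 + (60 + 4) = -5 + 64 = 59)
(21*(-6) + H(18))*433 = (21*(-6) + 59)*433 = (-126 + 59)*433 = -67*433 = -29011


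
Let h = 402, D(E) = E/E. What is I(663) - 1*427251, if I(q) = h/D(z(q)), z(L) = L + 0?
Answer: -426849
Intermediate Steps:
z(L) = L
D(E) = 1
I(q) = 402 (I(q) = 402/1 = 402*1 = 402)
I(663) - 1*427251 = 402 - 1*427251 = 402 - 427251 = -426849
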